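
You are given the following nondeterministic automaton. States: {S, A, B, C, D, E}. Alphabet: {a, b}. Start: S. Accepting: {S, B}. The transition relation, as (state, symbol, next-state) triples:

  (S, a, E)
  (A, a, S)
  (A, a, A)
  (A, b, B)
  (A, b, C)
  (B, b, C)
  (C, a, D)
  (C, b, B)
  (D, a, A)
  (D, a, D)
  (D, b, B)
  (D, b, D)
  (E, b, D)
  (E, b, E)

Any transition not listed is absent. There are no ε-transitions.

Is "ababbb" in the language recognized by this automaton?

Start in {S}.
Read 'a': S→{E}; now {E}.
Read 'b': E→{D, E}; now {D, E}.
Read 'a': D→{A, D}, E→∅; now {A, D}.
Read 'b': A→{B, C}, D→{B, D}; now {B, C, D}.
Read 'b': B→{C}, C→{B}, D→{B, D}; now {B, C, D}.
Read 'b': B→{C}, C→{B}, D→{B, D}; now {B, C, D}.
The final set {B, C, D} contains the accepting state B.

Yes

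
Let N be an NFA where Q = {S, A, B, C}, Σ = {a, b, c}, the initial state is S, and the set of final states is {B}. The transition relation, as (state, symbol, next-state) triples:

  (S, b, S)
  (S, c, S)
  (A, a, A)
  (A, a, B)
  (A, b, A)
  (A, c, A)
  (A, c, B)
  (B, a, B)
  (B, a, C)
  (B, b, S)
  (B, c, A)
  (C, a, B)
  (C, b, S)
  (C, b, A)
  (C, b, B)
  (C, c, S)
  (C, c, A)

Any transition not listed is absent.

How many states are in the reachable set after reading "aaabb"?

Start in {S}.
Read 'a': S→∅; now ∅.
The set is empty and remains empty for the remaining 4 symbols.
That set has 0 states.

0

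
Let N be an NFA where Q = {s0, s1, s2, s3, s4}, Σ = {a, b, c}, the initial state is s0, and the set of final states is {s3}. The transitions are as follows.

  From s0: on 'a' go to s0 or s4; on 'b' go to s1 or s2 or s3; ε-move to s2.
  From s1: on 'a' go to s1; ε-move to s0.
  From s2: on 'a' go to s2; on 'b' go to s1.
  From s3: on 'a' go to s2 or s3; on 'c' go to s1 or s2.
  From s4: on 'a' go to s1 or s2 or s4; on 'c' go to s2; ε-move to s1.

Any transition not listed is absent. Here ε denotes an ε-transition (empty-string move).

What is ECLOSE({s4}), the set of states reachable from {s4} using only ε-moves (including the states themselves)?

{s0, s1, s2, s4}

Begin with {s4}.
ε-move s4 → s1; add s1.
ε-move s1 → s0; add s0.
ε-move s0 → s2; add s2.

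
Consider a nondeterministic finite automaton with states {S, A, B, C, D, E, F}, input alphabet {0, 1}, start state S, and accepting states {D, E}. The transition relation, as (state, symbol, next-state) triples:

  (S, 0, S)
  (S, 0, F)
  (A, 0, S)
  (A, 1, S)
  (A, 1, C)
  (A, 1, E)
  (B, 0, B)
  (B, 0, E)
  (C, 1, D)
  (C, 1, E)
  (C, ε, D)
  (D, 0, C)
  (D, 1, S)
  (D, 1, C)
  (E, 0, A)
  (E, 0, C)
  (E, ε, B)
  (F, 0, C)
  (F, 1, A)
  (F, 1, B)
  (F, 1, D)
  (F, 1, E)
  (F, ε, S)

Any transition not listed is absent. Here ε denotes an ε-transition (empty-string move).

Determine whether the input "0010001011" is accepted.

Start in {S}.
Read '0': {S} → {S, F}.
Read '0': {S, F} → {S, C, D, F}.
Read '1': {S, C, D, F} → {S, A, B, C, D, E}.
Read '0': {S, A, B, C, D, E} → {S, A, B, C, D, E, F}.
Read '0': {S, A, B, C, D, E, F} → {S, A, B, C, D, E, F}.
Read '0': {S, A, B, C, D, E, F} → {S, A, B, C, D, E, F}.
Read '1': {S, A, B, C, D, E, F} → {S, A, B, C, D, E}.
Read '0': {S, A, B, C, D, E} → {S, A, B, C, D, E, F}.
Read '1': {S, A, B, C, D, E, F} → {S, A, B, C, D, E}.
Read '1': {S, A, B, C, D, E} → {S, B, C, D, E}.
The final set {S, B, C, D, E} contains the accepting states D, E.

Yes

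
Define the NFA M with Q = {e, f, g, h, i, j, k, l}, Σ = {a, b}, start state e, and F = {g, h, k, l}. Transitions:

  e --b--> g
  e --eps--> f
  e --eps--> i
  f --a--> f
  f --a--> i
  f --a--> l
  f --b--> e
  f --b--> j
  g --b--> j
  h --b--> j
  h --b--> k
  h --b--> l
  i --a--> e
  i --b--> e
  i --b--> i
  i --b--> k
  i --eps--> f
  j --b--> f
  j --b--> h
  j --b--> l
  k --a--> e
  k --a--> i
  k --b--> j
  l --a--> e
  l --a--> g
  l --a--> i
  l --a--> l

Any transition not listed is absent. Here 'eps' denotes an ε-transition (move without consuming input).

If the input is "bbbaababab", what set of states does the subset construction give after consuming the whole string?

{e, f, g, i, j, k}

Start: ε-closure({e}) = {e, f, i}.
Read 'b': e→{g}, f→{e, j}, i→{e, i, k}; union {e, g, i, j, k}; ε-closure = {e, f, g, i, j, k}.
Read 'b': e→{g}, f→{e, j}, g→{j}, i→{e, i, k}, j→{f, h, l}, k→{j}; now {e, f, g, h, i, j, k, l}.
Read 'b': e→{g}, f→{e, j}, g→{j}, h→{j, k, l}, i→{e, i, k}, j→{f, h, l}, k→{j}, l→∅; now {e, f, g, h, i, j, k, l}.
Read 'a': e→∅, f→{f, i, l}, g→∅, h→∅, i→{e}, j→∅, k→{e, i}, l→{e, g, i, l}; now {e, f, g, i, l}.
Read 'a': e→∅, f→{f, i, l}, g→∅, i→{e}, l→{e, g, i, l}; now {e, f, g, i, l}.
Read 'b': e→{g}, f→{e, j}, g→{j}, i→{e, i, k}, l→∅; union {e, g, i, j, k}; ε-closure = {e, f, g, i, j, k}.
Read 'a': e→∅, f→{f, i, l}, g→∅, i→{e}, j→∅, k→{e, i}; now {e, f, i, l}.
Read 'b': e→{g}, f→{e, j}, i→{e, i, k}, l→∅; union {e, g, i, j, k}; ε-closure = {e, f, g, i, j, k}.
Read 'a': e→∅, f→{f, i, l}, g→∅, i→{e}, j→∅, k→{e, i}; now {e, f, i, l}.
Read 'b': e→{g}, f→{e, j}, i→{e, i, k}, l→∅; union {e, g, i, j, k}; ε-closure = {e, f, g, i, j, k}.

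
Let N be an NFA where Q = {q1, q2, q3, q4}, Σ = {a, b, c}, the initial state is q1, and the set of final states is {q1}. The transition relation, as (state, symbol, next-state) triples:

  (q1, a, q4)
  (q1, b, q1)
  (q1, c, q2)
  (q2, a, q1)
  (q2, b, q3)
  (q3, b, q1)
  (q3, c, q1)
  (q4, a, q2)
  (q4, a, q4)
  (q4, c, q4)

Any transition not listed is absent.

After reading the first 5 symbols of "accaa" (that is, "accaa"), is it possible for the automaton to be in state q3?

No

Start in {q1}.
Read 'a': q1→{q4}; now {q4}.
Read 'c': q4→{q4}; now {q4}.
Read 'c': q4→{q4}; now {q4}.
Read 'a': q4→{q2, q4}; now {q2, q4}.
Read 'a': q2→{q1}, q4→{q2, q4}; now {q1, q2, q4}.
State q3 is not in {q1, q2, q4}.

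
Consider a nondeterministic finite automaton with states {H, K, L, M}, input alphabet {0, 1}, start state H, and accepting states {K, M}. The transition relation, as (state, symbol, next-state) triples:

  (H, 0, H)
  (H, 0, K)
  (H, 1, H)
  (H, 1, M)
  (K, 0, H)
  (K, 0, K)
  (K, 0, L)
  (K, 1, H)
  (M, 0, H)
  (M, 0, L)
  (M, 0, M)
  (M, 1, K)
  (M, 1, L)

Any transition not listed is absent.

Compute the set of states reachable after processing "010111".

{H, K, L, M}

Start in {H}.
Read '0': H→{H, K}; now {H, K}.
Read '1': H→{H, M}, K→{H}; now {H, M}.
Read '0': H→{H, K}, M→{H, L, M}; now {H, K, L, M}.
Read '1': H→{H, M}, K→{H}, L→∅, M→{K, L}; now {H, K, L, M}.
Read '1': H→{H, M}, K→{H}, L→∅, M→{K, L}; now {H, K, L, M}.
Read '1': H→{H, M}, K→{H}, L→∅, M→{K, L}; now {H, K, L, M}.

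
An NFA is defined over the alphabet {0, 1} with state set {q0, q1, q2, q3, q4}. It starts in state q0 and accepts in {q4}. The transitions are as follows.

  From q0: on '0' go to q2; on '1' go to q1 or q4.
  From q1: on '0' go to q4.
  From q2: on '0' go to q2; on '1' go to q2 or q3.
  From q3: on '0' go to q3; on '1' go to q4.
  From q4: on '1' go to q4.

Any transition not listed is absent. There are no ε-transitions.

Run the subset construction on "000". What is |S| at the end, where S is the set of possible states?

1

Start in {q0}.
Read '0': {q0} → {q2}.
Read '0': {q2} → {q2}.
Read '0': {q2} → {q2}.
That set has 1 state.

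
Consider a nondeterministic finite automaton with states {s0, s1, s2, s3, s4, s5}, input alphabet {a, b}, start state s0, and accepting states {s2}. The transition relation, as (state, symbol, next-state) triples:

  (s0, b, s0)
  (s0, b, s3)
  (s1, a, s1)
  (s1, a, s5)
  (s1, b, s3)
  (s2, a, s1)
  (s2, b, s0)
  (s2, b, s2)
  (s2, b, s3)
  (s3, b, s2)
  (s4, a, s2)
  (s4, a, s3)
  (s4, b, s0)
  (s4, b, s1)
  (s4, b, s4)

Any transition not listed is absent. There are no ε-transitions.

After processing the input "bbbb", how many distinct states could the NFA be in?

3

Start in {s0}.
Read 'b': s0→{s0, s3}; now {s0, s3}.
Read 'b': s0→{s0, s3}, s3→{s2}; now {s0, s2, s3}.
Read 'b': s0→{s0, s3}, s2→{s0, s2, s3}, s3→{s2}; now {s0, s2, s3}.
Read 'b': s0→{s0, s3}, s2→{s0, s2, s3}, s3→{s2}; now {s0, s2, s3}.
That set has 3 states.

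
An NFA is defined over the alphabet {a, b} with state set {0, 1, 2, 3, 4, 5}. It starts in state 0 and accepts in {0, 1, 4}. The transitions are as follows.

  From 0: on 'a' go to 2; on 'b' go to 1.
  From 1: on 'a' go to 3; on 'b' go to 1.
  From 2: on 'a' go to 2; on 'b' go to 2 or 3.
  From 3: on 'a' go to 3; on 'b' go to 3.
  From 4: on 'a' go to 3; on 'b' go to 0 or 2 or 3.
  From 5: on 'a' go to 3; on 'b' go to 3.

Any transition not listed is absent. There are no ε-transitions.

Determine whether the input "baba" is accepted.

No

Start in {0}.
Read 'b': 0→{1}; now {1}.
Read 'a': 1→{3}; now {3}.
Read 'b': 3→{3}; now {3}.
Read 'a': 3→{3}; now {3}.
The final set {3} contains no accepting state.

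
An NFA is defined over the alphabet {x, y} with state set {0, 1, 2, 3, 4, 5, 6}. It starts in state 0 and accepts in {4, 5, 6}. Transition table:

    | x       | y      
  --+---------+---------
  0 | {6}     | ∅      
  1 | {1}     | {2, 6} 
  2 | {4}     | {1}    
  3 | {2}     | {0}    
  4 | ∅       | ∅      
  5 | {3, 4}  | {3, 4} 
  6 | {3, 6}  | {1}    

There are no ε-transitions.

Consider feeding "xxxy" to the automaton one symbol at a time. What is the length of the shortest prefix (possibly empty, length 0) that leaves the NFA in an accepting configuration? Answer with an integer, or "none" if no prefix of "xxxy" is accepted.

1

Start in {0}.
Read 'x': {0} → {6}.
None of the earlier sets intersect F, but {6} does.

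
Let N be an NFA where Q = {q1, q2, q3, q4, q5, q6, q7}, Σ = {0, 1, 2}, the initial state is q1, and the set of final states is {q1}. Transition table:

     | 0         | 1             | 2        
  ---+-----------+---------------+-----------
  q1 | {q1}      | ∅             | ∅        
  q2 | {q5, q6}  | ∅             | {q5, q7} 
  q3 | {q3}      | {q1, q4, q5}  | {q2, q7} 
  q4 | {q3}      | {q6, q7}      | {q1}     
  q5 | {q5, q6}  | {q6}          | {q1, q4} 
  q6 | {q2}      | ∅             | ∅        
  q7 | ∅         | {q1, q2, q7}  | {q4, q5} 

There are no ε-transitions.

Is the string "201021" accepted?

Start in {q1}.
Read '2': q1→∅; now ∅.
The set is empty and remains empty for the remaining 5 symbols.
The final set ∅ contains no accepting state.

No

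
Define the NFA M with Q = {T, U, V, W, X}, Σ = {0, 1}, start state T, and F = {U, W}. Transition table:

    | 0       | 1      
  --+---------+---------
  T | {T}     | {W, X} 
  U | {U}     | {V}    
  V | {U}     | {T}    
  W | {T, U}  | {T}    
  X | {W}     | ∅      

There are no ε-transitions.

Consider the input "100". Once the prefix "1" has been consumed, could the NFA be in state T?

No

Start in {T}.
Read '1': T→{W, X}; now {W, X}.
State T is not in {W, X}.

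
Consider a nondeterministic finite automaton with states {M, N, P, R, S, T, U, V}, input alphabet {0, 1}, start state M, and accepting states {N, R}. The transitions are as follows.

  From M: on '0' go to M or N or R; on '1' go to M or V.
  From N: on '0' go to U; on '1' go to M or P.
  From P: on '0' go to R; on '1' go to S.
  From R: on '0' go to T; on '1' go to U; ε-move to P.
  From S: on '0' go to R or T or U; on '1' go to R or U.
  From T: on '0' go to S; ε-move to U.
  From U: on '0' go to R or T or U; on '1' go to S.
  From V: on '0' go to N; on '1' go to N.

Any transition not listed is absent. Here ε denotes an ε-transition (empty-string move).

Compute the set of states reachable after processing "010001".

{M, P, R, S, U, V}

Start in {M}.
Read '0': {M} → {M, N, P, R}.
Read '1': {M, N, P, R} → {M, P, S, U, V}.
Read '0': {M, P, S, U, V} → {M, N, P, R, T, U}.
Read '0': {M, N, P, R, T, U} → {M, N, P, R, S, T, U}.
Read '0': {M, N, P, R, S, T, U} → {M, N, P, R, S, T, U}.
Read '1': {M, N, P, R, S, T, U} → {M, P, R, S, U, V}.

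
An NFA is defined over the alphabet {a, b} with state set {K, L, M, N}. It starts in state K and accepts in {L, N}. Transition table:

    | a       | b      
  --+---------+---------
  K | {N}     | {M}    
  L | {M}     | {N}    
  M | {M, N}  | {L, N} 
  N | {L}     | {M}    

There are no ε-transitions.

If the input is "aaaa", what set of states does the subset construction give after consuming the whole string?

Start in {K}.
Read 'a': {K} → {N}.
Read 'a': {N} → {L}.
Read 'a': {L} → {M}.
Read 'a': {M} → {M, N}.

{M, N}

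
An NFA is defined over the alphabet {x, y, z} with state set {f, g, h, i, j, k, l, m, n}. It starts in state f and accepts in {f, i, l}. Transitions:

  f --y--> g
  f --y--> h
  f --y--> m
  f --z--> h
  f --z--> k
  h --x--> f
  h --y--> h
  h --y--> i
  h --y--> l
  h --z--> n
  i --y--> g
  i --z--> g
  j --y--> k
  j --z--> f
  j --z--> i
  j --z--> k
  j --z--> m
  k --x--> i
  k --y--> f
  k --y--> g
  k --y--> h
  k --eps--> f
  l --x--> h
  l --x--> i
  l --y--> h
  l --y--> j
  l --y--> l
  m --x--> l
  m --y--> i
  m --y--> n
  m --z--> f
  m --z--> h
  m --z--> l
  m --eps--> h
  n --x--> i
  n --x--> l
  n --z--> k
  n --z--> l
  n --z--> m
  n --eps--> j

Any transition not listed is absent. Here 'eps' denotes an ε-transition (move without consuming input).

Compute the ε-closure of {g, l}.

Begin with {g, l}.
No ε-moves leave this set, so the closure equals the set itself.

{g, l}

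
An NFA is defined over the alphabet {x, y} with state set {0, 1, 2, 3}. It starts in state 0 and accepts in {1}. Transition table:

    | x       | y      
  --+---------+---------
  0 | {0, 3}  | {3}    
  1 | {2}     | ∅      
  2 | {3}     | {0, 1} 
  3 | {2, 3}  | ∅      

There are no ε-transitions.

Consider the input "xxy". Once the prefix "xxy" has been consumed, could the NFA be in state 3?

Start in {0}.
Read 'x': 0→{0, 3}; now {0, 3}.
Read 'x': 0→{0, 3}, 3→{2, 3}; now {0, 2, 3}.
Read 'y': 0→{3}, 2→{0, 1}, 3→∅; now {0, 1, 3}.
State 3 is in {0, 1, 3}.

Yes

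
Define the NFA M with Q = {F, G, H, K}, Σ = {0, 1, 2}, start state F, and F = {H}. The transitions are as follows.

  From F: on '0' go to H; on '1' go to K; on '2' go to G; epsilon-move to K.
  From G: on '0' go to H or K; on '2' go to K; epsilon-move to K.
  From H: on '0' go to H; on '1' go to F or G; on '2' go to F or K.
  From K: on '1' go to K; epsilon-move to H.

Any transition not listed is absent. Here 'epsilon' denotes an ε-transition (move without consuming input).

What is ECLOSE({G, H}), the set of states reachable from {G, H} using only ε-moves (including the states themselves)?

{G, H, K}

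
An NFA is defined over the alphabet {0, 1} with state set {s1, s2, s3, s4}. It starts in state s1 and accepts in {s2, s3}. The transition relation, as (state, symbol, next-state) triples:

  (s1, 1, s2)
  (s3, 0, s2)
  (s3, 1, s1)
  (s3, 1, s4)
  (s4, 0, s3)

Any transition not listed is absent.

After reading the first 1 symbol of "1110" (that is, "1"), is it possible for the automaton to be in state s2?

Yes

Start in {s1}.
Read '1': s1→{s2}; now {s2}.
State s2 is in {s2}.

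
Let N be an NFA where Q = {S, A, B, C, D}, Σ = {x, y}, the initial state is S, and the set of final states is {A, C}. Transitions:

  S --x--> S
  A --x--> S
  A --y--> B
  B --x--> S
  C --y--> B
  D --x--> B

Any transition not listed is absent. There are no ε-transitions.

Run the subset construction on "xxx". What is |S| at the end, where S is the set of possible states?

Start in {S}.
Read 'x': {S} → {S}.
Read 'x': {S} → {S}.
Read 'x': {S} → {S}.
That set has 1 state.

1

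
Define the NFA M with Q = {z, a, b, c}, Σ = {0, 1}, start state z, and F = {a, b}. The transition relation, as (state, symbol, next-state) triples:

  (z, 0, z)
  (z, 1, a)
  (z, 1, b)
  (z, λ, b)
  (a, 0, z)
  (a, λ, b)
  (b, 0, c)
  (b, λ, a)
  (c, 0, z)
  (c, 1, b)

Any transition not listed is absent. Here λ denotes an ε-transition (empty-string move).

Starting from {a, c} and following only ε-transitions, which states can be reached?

Begin with {a, c}.
ε-move a → b; add b.

{a, b, c}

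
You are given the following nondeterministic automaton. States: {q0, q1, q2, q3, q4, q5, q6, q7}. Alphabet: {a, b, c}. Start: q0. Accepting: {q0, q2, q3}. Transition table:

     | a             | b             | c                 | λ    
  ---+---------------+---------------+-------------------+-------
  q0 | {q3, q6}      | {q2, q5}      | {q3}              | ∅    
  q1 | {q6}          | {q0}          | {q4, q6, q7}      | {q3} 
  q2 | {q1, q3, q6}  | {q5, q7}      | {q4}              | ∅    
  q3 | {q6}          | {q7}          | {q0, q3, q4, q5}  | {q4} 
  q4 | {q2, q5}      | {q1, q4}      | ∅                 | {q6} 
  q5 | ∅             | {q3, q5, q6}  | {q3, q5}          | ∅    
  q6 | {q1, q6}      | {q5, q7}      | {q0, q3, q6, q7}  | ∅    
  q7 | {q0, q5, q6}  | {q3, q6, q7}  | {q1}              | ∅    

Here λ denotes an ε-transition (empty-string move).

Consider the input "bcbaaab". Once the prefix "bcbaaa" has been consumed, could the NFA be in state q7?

Start in {q0}.
Read 'b': {q0} → {q2, q5}.
Read 'c': {q2, q5} → {q3, q4, q5, q6}.
Read 'b': {q3, q4, q5, q6} → {q1, q3, q4, q5, q6, q7}.
Read 'a': {q1, q3, q4, q5, q6, q7} → {q0, q1, q2, q3, q4, q5, q6}.
Read 'a': {q0, q1, q2, q3, q4, q5, q6} → {q1, q2, q3, q4, q5, q6}.
Read 'a': {q1, q2, q3, q4, q5, q6} → {q1, q2, q3, q4, q5, q6}.
State q7 is not in {q1, q2, q3, q4, q5, q6}.

No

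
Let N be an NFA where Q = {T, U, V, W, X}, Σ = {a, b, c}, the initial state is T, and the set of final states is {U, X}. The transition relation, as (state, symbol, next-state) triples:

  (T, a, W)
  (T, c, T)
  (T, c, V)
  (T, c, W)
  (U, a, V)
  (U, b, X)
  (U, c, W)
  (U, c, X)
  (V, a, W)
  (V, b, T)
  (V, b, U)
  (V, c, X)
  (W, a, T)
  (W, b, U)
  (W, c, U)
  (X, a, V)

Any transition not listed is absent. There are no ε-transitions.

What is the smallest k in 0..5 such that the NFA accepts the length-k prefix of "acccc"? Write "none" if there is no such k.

2

Start in {T}.
Read 'a': {T} → {W}.
Read 'c': {W} → {U}.
None of the earlier sets intersect F, but {U} does.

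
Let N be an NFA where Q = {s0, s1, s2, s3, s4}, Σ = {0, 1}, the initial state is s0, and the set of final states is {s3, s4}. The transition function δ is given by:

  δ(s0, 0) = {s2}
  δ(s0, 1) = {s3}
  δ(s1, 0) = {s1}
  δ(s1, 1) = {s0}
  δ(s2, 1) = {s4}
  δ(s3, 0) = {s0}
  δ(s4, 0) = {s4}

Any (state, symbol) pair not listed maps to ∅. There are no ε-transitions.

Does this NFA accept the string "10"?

No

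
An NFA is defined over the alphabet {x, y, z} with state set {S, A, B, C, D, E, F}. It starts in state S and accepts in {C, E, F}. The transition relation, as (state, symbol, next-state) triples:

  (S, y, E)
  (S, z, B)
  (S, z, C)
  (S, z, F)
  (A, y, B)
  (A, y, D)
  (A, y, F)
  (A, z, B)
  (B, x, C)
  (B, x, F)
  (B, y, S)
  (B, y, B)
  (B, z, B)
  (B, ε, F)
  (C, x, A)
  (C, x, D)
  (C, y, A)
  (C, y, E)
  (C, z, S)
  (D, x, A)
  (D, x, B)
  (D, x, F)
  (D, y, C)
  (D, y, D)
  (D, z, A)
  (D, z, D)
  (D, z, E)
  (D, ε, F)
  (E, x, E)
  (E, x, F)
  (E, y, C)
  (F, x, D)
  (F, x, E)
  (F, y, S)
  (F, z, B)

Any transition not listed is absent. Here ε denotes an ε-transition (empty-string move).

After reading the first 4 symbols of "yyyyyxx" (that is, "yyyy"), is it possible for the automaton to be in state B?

Yes

Start in {S}.
Read 'y': {S} → {E}.
Read 'y': {E} → {C}.
Read 'y': {C} → {A, E}.
Read 'y': {A, E} → {B, C, D, F}.
State B is in {B, C, D, F}.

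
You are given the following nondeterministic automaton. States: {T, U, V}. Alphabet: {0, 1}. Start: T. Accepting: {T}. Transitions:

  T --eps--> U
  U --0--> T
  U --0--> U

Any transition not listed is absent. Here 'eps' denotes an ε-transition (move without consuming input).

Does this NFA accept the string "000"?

Yes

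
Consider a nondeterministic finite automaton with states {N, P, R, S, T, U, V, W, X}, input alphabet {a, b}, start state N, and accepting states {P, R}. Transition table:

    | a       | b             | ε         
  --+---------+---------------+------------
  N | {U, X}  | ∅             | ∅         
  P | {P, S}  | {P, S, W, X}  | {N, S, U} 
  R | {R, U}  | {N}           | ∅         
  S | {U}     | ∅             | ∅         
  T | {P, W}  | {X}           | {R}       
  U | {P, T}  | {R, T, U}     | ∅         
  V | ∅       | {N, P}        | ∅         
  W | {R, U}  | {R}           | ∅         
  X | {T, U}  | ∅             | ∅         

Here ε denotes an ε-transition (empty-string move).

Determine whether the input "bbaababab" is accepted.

No

Start in {N}.
Read 'b': {N} → ∅.
The set is empty and remains empty for the remaining 8 symbols.
The final set ∅ contains no accepting state.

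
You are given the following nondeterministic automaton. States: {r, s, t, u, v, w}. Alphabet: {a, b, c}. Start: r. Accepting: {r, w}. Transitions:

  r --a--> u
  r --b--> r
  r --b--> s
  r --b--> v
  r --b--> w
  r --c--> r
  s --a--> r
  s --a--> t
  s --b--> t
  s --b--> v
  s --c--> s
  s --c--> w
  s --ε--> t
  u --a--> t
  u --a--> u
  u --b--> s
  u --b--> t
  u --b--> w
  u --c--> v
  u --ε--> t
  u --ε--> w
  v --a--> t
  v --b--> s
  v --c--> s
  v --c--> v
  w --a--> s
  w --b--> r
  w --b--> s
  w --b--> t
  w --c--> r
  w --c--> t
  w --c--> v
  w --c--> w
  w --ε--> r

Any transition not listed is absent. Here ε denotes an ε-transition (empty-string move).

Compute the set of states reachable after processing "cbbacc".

Start in {r}.
Read 'c': r→{r}; now {r}.
Read 'b': r→{r, s, v, w}; union {r, s, v, w}; ε-closure = {r, s, t, v, w}.
Read 'b': r→{r, s, v, w}, s→{t, v}, t→∅, v→{s}, w→{r, s, t}; now {r, s, t, v, w}.
Read 'a': r→{u}, s→{r, t}, t→∅, v→{t}, w→{s}; union {r, s, t, u}; ε-closure = {r, s, t, u, w}.
Read 'c': r→{r}, s→{s, w}, t→∅, u→{v}, w→{r, t, v, w}; now {r, s, t, v, w}.
Read 'c': r→{r}, s→{s, w}, t→∅, v→{s, v}, w→{r, t, v, w}; now {r, s, t, v, w}.

{r, s, t, v, w}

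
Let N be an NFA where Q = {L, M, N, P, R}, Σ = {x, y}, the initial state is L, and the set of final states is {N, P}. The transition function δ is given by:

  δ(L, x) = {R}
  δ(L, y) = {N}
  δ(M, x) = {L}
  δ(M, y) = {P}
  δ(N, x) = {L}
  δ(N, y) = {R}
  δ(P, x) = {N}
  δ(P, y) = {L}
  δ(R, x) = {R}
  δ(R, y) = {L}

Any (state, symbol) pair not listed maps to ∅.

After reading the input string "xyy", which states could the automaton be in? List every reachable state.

{N}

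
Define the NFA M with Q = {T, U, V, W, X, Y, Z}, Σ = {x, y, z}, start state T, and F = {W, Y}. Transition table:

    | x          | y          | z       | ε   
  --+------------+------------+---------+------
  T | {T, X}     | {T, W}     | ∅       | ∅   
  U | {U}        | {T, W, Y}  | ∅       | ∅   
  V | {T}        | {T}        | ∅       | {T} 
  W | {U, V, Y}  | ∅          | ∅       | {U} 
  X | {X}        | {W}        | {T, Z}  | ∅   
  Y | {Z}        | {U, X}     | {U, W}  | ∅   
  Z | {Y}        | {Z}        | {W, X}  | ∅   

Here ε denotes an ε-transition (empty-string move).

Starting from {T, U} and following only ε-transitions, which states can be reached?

{T, U}

Begin with {T, U}.
No ε-moves leave this set, so the closure equals the set itself.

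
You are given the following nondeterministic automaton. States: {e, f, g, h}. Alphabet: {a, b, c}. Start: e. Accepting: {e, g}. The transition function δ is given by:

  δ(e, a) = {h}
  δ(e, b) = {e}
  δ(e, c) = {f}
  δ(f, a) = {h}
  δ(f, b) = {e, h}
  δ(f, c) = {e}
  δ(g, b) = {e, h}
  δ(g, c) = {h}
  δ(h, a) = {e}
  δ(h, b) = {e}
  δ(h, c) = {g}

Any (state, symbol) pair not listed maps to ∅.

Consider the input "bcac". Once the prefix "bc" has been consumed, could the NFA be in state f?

Yes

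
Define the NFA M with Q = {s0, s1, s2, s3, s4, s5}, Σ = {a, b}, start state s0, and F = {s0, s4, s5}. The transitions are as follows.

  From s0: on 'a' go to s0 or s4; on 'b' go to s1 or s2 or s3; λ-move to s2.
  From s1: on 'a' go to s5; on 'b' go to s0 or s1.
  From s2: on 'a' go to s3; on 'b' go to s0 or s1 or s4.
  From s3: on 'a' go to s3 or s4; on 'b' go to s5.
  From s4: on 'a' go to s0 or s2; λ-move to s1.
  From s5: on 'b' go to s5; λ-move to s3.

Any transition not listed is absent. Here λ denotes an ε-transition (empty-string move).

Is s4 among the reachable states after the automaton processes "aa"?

Start: ε-closure({s0}) = {s0, s2}.
Read 'a': s0→{s0, s4}, s2→{s3}; union {s0, s3, s4}; ε-closure = {s0, s1, s2, s3, s4}.
Read 'a': s0→{s0, s4}, s1→{s5}, s2→{s3}, s3→{s3, s4}, s4→{s0, s2}; union {s0, s2, s3, s4, s5}; ε-closure = {s0, s1, s2, s3, s4, s5}.
State s4 is in {s0, s1, s2, s3, s4, s5}.

Yes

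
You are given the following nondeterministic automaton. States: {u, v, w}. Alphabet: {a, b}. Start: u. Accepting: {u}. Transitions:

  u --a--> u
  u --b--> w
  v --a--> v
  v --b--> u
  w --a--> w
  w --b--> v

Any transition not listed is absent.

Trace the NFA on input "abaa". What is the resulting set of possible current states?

{w}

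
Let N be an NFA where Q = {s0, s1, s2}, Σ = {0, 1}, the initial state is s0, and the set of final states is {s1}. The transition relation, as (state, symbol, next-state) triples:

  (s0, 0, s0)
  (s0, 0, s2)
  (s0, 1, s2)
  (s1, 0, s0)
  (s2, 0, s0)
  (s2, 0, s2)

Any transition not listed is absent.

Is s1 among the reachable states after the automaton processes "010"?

Start in {s0}.
Read '0': s0→{s0, s2}; now {s0, s2}.
Read '1': s0→{s2}, s2→∅; now {s2}.
Read '0': s2→{s0, s2}; now {s0, s2}.
State s1 is not in {s0, s2}.

No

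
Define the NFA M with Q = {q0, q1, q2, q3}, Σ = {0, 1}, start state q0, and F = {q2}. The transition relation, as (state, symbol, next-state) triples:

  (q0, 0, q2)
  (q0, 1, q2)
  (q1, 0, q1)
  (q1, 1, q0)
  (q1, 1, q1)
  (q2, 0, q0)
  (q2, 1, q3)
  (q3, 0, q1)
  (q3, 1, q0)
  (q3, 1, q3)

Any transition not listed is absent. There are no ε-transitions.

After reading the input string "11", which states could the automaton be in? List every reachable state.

{q3}

Start in {q0}.
Read '1': {q0} → {q2}.
Read '1': {q2} → {q3}.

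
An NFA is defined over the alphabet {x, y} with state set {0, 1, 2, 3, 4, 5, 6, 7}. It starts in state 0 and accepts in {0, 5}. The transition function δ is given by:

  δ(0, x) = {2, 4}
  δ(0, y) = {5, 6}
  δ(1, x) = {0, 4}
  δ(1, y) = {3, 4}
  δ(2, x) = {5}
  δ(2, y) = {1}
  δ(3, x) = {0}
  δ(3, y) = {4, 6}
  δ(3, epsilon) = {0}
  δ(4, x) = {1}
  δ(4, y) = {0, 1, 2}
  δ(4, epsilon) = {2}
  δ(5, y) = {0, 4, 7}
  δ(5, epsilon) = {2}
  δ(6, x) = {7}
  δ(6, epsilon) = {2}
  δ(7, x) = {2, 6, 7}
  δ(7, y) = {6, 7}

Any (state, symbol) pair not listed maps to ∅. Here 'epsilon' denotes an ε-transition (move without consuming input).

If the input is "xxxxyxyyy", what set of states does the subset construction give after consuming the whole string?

{0, 1, 2, 3, 4, 5, 6, 7}

Start in {0}.
Read 'x': {0} → {2, 4}.
Read 'x': {2, 4} → {1, 2, 5}.
Read 'x': {1, 2, 5} → {0, 2, 4, 5}.
Read 'x': {0, 2, 4, 5} → {1, 2, 4, 5}.
Read 'y': {1, 2, 4, 5} → {0, 1, 2, 3, 4, 7}.
Read 'x': {0, 1, 2, 3, 4, 7} → {0, 1, 2, 4, 5, 6, 7}.
Read 'y': {0, 1, 2, 4, 5, 6, 7} → {0, 1, 2, 3, 4, 5, 6, 7}.
Read 'y': {0, 1, 2, 3, 4, 5, 6, 7} → {0, 1, 2, 3, 4, 5, 6, 7}.
Read 'y': {0, 1, 2, 3, 4, 5, 6, 7} → {0, 1, 2, 3, 4, 5, 6, 7}.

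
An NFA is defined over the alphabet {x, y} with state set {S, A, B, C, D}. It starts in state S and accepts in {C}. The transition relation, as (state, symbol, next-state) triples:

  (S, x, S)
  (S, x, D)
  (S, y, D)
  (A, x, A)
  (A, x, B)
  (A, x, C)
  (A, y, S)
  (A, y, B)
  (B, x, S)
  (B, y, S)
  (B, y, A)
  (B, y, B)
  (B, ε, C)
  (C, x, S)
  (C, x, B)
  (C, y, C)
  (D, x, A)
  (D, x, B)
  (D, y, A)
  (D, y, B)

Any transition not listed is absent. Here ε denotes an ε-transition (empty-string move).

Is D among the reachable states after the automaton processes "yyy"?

Start in {S}.
Read 'y': S→{D}; now {D}.
Read 'y': D→{A, B}; union {A, B}; ε-closure = {A, B, C}.
Read 'y': A→{S, B}, B→{S, A, B}, C→{C}; now {S, A, B, C}.
State D is not in {S, A, B, C}.

No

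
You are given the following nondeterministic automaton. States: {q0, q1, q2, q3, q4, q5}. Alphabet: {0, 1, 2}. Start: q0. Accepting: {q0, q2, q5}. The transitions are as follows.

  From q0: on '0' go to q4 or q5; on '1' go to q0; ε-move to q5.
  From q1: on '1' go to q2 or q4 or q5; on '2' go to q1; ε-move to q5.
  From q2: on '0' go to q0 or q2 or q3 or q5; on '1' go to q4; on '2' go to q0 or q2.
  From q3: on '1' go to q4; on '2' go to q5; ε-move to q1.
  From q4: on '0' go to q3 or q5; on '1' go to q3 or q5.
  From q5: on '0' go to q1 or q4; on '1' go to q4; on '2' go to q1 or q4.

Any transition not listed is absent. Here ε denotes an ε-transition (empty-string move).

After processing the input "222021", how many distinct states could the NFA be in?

5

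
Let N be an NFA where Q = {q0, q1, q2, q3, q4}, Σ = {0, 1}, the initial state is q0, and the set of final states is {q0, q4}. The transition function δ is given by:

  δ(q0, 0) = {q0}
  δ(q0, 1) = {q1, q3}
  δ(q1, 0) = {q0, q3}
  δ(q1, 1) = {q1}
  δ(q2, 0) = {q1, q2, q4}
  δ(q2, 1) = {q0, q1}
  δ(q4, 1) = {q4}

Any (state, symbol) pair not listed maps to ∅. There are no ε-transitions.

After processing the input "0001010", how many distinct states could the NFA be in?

Start in {q0}.
Read '0': q0→{q0}; now {q0}.
Read '0': q0→{q0}; now {q0}.
Read '0': q0→{q0}; now {q0}.
Read '1': q0→{q1, q3}; now {q1, q3}.
Read '0': q1→{q0, q3}, q3→∅; now {q0, q3}.
Read '1': q0→{q1, q3}, q3→∅; now {q1, q3}.
Read '0': q1→{q0, q3}, q3→∅; now {q0, q3}.
That set has 2 states.

2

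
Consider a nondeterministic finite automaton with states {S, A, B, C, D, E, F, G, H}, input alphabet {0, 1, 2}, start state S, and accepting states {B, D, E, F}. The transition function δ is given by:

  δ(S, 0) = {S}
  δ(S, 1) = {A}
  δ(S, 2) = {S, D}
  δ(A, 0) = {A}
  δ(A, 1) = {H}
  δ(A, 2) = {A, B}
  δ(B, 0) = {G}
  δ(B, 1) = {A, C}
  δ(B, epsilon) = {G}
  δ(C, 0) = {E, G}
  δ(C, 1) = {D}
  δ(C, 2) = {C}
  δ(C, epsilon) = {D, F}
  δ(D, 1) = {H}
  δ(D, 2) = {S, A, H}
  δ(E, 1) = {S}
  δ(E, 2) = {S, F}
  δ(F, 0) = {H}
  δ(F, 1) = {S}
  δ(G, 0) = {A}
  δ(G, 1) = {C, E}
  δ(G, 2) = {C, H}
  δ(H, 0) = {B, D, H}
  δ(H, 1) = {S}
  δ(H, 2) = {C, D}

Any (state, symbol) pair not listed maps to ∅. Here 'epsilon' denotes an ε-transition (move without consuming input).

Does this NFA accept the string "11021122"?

Yes

Start in {S}.
Read '1': S→{A}; now {A}.
Read '1': A→{H}; now {H}.
Read '0': H→{B, D, H}; union {B, D, H}; ε-closure = {B, D, G, H}.
Read '2': B→∅, D→{S, A, H}, G→{C, H}, H→{C, D}; union {S, A, C, D, H}; ε-closure = {S, A, C, D, F, H}.
Read '1': S→{A}, A→{H}, C→{D}, D→{H}, F→{S}, H→{S}; now {S, A, D, H}.
Read '1': S→{A}, A→{H}, D→{H}, H→{S}; now {S, A, H}.
Read '2': S→{S, D}, A→{A, B}, H→{C, D}; union {S, A, B, C, D}; ε-closure = {S, A, B, C, D, F, G}.
Read '2': S→{S, D}, A→{A, B}, B→∅, C→{C}, D→{S, A, H}, F→∅, G→{C, H}; union {S, A, B, C, D, H}; ε-closure = {S, A, B, C, D, F, G, H}.
The final set {S, A, B, C, D, F, G, H} contains the accepting states B, D, F.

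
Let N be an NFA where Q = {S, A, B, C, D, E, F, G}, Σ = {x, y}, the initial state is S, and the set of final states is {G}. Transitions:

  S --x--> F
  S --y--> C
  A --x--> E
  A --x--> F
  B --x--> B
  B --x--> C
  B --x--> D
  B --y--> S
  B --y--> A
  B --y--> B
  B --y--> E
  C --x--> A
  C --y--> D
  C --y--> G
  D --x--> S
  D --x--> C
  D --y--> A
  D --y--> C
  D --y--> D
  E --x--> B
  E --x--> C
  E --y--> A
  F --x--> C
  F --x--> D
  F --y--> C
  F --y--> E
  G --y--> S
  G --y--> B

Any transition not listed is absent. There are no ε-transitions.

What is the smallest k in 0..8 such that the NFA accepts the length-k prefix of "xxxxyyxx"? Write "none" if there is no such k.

6

Start in {S}.
Read 'x': S→{F}; now {F}.
Read 'x': F→{C, D}; now {C, D}.
Read 'x': C→{A}, D→{S, C}; now {S, A, C}.
Read 'x': S→{F}, A→{E, F}, C→{A}; now {A, E, F}.
Read 'y': A→∅, E→{A}, F→{C, E}; now {A, C, E}.
Read 'y': A→∅, C→{D, G}, E→{A}; now {A, D, G}.
None of the earlier sets intersect F, but {A, D, G} does.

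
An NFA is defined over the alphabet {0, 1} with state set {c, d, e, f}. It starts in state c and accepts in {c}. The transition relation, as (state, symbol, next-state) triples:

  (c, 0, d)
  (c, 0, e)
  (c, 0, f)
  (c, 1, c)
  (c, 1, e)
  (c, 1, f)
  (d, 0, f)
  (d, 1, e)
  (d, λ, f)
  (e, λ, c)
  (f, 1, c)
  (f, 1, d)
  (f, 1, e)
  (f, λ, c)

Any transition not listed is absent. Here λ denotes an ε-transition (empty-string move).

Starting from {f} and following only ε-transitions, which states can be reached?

{c, f}

Begin with {f}.
ε-move f → c; add c.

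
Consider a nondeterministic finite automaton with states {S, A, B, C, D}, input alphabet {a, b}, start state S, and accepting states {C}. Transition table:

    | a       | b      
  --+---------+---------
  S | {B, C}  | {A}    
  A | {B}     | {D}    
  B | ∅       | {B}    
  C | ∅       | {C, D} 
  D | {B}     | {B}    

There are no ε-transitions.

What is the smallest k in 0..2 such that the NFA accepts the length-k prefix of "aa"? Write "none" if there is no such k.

1

Start in {S}.
Read 'a': S→{B, C}; now {B, C}.
None of the earlier sets intersect F, but {B, C} does.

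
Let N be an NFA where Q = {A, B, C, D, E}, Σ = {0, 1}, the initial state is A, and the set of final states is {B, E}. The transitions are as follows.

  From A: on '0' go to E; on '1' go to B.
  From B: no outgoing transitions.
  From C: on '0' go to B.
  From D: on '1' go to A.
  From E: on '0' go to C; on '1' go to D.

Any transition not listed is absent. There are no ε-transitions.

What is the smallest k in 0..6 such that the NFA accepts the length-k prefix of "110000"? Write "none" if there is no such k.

Start in {A}.
Read '1': {A} → {B}.
None of the earlier sets intersect F, but {B} does.

1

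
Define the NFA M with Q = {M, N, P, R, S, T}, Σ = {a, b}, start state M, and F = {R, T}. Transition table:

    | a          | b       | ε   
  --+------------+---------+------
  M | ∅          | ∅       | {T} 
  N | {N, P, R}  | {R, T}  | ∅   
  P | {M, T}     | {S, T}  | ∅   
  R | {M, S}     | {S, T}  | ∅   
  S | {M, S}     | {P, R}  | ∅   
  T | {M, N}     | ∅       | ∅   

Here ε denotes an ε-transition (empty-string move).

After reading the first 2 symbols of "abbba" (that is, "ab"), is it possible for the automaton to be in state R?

Yes

Start: ε-closure({M}) = {M, T}.
Read 'a': {M, T} → {M, N, T}.
Read 'b': {M, N, T} → {R, T}.
State R is in {R, T}.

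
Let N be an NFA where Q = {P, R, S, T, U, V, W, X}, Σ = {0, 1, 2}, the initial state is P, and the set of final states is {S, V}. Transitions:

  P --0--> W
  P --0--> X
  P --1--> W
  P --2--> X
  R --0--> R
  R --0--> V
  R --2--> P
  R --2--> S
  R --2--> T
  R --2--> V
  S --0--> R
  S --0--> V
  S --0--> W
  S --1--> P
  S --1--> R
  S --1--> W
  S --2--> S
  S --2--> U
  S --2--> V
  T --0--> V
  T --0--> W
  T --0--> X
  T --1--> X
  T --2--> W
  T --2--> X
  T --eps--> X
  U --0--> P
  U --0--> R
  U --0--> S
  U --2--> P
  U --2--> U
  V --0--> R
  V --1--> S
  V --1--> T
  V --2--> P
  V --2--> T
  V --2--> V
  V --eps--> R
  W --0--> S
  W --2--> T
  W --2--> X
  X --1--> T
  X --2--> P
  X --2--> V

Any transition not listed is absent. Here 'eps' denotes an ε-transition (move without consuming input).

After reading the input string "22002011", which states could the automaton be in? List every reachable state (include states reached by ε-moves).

{P, R, T, W, X}

Start in {P}.
Read '2': P→{X}; now {X}.
Read '2': X→{P, V}; union {P, V}; ε-closure = {P, R, V}.
Read '0': P→{W, X}, R→{R, V}, V→{R}; now {R, V, W, X}.
Read '0': R→{R, V}, V→{R}, W→{S}, X→∅; now {R, S, V}.
Read '2': R→{P, S, T, V}, S→{S, U, V}, V→{P, T, V}; union {P, S, T, U, V}; ε-closure = {P, R, S, T, U, V, X}.
Read '0': P→{W, X}, R→{R, V}, S→{R, V, W}, T→{V, W, X}, U→{P, R, S}, V→{R}, X→∅; now {P, R, S, V, W, X}.
Read '1': P→{W}, R→∅, S→{P, R, W}, V→{S, T}, W→∅, X→{T}; union {P, R, S, T, W}; ε-closure = {P, R, S, T, W, X}.
Read '1': P→{W}, R→∅, S→{P, R, W}, T→{X}, W→∅, X→{T}; now {P, R, T, W, X}.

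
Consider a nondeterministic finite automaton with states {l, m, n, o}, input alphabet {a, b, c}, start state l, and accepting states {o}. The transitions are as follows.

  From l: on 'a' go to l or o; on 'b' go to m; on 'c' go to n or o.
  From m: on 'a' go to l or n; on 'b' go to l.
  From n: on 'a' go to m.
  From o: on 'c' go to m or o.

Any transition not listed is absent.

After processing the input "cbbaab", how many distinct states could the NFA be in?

Start in {l}.
Read 'c': l→{n, o}; now {n, o}.
Read 'b': n→∅, o→∅; now ∅.
The set is empty and remains empty for the remaining 4 symbols.
That set has 0 states.

0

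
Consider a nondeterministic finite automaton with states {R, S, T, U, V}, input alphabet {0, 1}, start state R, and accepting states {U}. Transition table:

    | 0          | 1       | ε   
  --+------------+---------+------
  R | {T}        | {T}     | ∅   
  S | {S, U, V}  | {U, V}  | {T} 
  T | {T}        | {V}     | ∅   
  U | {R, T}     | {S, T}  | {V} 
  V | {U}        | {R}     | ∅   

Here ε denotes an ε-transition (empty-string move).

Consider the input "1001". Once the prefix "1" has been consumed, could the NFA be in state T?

Yes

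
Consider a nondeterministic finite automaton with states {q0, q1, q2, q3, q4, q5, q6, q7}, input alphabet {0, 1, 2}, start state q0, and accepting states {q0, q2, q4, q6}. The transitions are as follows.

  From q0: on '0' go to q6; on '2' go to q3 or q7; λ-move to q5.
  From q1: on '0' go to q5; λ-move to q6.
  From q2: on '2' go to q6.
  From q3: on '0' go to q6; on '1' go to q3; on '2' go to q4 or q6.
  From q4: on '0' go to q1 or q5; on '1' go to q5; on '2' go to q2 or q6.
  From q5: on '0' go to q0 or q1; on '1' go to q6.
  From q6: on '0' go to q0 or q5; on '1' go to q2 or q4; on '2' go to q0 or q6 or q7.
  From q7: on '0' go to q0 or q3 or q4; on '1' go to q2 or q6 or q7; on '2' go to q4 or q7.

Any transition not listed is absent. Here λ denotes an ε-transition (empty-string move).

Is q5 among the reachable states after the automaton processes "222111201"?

Yes

Start: ε-closure({q0}) = {q0, q5}.
Read '2': {q0, q5} → {q3, q7}.
Read '2': {q3, q7} → {q4, q6, q7}.
Read '2': {q4, q6, q7} → {q0, q2, q4, q5, q6, q7}.
Read '1': {q0, q2, q4, q5, q6, q7} → {q2, q4, q5, q6, q7}.
Read '1': {q2, q4, q5, q6, q7} → {q2, q4, q5, q6, q7}.
Read '1': {q2, q4, q5, q6, q7} → {q2, q4, q5, q6, q7}.
Read '2': {q2, q4, q5, q6, q7} → {q0, q2, q4, q5, q6, q7}.
Read '0': {q0, q2, q4, q5, q6, q7} → {q0, q1, q3, q4, q5, q6}.
Read '1': {q0, q1, q3, q4, q5, q6} → {q2, q3, q4, q5, q6}.
State q5 is in {q2, q3, q4, q5, q6}.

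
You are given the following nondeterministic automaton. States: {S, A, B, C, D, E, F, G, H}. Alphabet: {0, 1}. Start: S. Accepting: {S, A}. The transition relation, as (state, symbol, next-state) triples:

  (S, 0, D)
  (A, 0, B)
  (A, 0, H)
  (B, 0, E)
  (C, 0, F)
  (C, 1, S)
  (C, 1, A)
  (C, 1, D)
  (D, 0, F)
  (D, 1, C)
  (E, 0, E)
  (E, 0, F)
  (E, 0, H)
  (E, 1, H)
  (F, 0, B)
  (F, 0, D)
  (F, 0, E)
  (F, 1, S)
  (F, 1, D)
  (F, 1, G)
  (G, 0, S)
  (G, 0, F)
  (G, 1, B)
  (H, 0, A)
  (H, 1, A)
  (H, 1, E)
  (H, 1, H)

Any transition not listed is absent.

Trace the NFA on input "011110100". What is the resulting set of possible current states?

Start in {S}.
Read '0': S→{D}; now {D}.
Read '1': D→{C}; now {C}.
Read '1': C→{S, A, D}; now {S, A, D}.
Read '1': S→∅, A→∅, D→{C}; now {C}.
Read '1': C→{S, A, D}; now {S, A, D}.
Read '0': S→{D}, A→{B, H}, D→{F}; now {B, D, F, H}.
Read '1': B→∅, D→{C}, F→{S, D, G}, H→{A, E, H}; now {S, A, C, D, E, G, H}.
Read '0': S→{D}, A→{B, H}, C→{F}, D→{F}, E→{E, F, H}, G→{S, F}, H→{A}; now {S, A, B, D, E, F, H}.
Read '0': S→{D}, A→{B, H}, B→{E}, D→{F}, E→{E, F, H}, F→{B, D, E}, H→{A}; now {A, B, D, E, F, H}.

{A, B, D, E, F, H}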